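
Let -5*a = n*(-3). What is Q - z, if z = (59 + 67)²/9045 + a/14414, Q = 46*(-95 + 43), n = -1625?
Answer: -11558375287/4828690 ≈ -2393.7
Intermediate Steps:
Q = -2392 (Q = 46*(-52) = -2392)
a = -975 (a = -(-325)*(-3) = -⅕*4875 = -975)
z = 8148807/4828690 (z = (59 + 67)²/9045 - 975/14414 = 126²*(1/9045) - 975*1/14414 = 15876*(1/9045) - 975/14414 = 588/335 - 975/14414 = 8148807/4828690 ≈ 1.6876)
Q - z = -2392 - 1*8148807/4828690 = -2392 - 8148807/4828690 = -11558375287/4828690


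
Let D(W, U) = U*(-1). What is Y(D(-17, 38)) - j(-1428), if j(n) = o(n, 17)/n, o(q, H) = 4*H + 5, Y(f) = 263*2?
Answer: 751201/1428 ≈ 526.05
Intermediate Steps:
D(W, U) = -U
Y(f) = 526
o(q, H) = 5 + 4*H
j(n) = 73/n (j(n) = (5 + 4*17)/n = (5 + 68)/n = 73/n)
Y(D(-17, 38)) - j(-1428) = 526 - 73/(-1428) = 526 - 73*(-1)/1428 = 526 - 1*(-73/1428) = 526 + 73/1428 = 751201/1428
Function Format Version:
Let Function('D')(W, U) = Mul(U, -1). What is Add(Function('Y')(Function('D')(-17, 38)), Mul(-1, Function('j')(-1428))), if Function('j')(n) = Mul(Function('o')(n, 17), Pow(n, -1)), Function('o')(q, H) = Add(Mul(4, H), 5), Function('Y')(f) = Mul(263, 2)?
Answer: Rational(751201, 1428) ≈ 526.05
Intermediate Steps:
Function('D')(W, U) = Mul(-1, U)
Function('Y')(f) = 526
Function('o')(q, H) = Add(5, Mul(4, H))
Function('j')(n) = Mul(73, Pow(n, -1)) (Function('j')(n) = Mul(Add(5, Mul(4, 17)), Pow(n, -1)) = Mul(Add(5, 68), Pow(n, -1)) = Mul(73, Pow(n, -1)))
Add(Function('Y')(Function('D')(-17, 38)), Mul(-1, Function('j')(-1428))) = Add(526, Mul(-1, Mul(73, Pow(-1428, -1)))) = Add(526, Mul(-1, Mul(73, Rational(-1, 1428)))) = Add(526, Mul(-1, Rational(-73, 1428))) = Add(526, Rational(73, 1428)) = Rational(751201, 1428)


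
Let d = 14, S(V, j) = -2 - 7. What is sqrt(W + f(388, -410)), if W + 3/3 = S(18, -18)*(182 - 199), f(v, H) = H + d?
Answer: 2*I*sqrt(61) ≈ 15.62*I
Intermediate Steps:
S(V, j) = -9
f(v, H) = 14 + H (f(v, H) = H + 14 = 14 + H)
W = 152 (W = -1 - 9*(182 - 199) = -1 - 9*(-17) = -1 + 153 = 152)
sqrt(W + f(388, -410)) = sqrt(152 + (14 - 410)) = sqrt(152 - 396) = sqrt(-244) = 2*I*sqrt(61)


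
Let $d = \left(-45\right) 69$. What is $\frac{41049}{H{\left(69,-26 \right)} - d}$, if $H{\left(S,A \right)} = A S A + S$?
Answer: $\frac{13683}{16606} \approx 0.82398$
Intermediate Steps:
$H{\left(S,A \right)} = S + S A^{2}$ ($H{\left(S,A \right)} = S A^{2} + S = S + S A^{2}$)
$d = -3105$
$\frac{41049}{H{\left(69,-26 \right)} - d} = \frac{41049}{69 \left(1 + \left(-26\right)^{2}\right) - -3105} = \frac{41049}{69 \left(1 + 676\right) + 3105} = \frac{41049}{69 \cdot 677 + 3105} = \frac{41049}{46713 + 3105} = \frac{41049}{49818} = 41049 \cdot \frac{1}{49818} = \frac{13683}{16606}$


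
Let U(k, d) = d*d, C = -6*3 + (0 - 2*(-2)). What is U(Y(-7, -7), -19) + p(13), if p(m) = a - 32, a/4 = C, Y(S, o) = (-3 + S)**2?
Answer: 273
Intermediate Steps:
C = -14 (C = -18 + (0 + 4) = -18 + 4 = -14)
U(k, d) = d**2
a = -56 (a = 4*(-14) = -56)
p(m) = -88 (p(m) = -56 - 32 = -88)
U(Y(-7, -7), -19) + p(13) = (-19)**2 - 88 = 361 - 88 = 273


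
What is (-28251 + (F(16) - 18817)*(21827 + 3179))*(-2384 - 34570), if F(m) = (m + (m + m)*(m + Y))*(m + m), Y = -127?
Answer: 121949865332010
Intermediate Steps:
F(m) = 2*m*(m + 2*m*(-127 + m)) (F(m) = (m + (m + m)*(m - 127))*(m + m) = (m + (2*m)*(-127 + m))*(2*m) = (m + 2*m*(-127 + m))*(2*m) = 2*m*(m + 2*m*(-127 + m)))
(-28251 + (F(16) - 18817)*(21827 + 3179))*(-2384 - 34570) = (-28251 + (16²*(-506 + 4*16) - 18817)*(21827 + 3179))*(-2384 - 34570) = (-28251 + (256*(-506 + 64) - 18817)*25006)*(-36954) = (-28251 + (256*(-442) - 18817)*25006)*(-36954) = (-28251 + (-113152 - 18817)*25006)*(-36954) = (-28251 - 131969*25006)*(-36954) = (-28251 - 3300016814)*(-36954) = -3300045065*(-36954) = 121949865332010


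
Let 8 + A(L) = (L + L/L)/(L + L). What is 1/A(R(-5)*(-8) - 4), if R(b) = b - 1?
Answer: -88/659 ≈ -0.13354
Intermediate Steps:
R(b) = -1 + b
A(L) = -8 + (1 + L)/(2*L) (A(L) = -8 + (L + L/L)/(L + L) = -8 + (L + 1)/((2*L)) = -8 + (1 + L)*(1/(2*L)) = -8 + (1 + L)/(2*L))
1/A(R(-5)*(-8) - 4) = 1/((1 - 15*((-1 - 5)*(-8) - 4))/(2*((-1 - 5)*(-8) - 4))) = 1/((1 - 15*(-6*(-8) - 4))/(2*(-6*(-8) - 4))) = 1/((1 - 15*(48 - 4))/(2*(48 - 4))) = 1/((1/2)*(1 - 15*44)/44) = 1/((1/2)*(1/44)*(1 - 660)) = 1/((1/2)*(1/44)*(-659)) = 1/(-659/88) = -88/659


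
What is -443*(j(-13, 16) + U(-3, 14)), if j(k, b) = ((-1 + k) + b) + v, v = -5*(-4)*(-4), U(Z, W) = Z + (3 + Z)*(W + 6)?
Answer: 35883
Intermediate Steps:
U(Z, W) = Z + (3 + Z)*(6 + W)
v = -80 (v = 20*(-4) = -80)
j(k, b) = -81 + b + k (j(k, b) = ((-1 + k) + b) - 80 = (-1 + b + k) - 80 = -81 + b + k)
-443*(j(-13, 16) + U(-3, 14)) = -443*((-81 + 16 - 13) + (18 + 3*14 + 7*(-3) + 14*(-3))) = -443*(-78 + (18 + 42 - 21 - 42)) = -443*(-78 - 3) = -443*(-81) = 35883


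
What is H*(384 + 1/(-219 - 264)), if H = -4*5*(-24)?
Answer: 29675360/161 ≈ 1.8432e+5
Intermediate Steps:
H = 480 (H = -20*(-24) = 480)
H*(384 + 1/(-219 - 264)) = 480*(384 + 1/(-219 - 264)) = 480*(384 + 1/(-483)) = 480*(384 - 1/483) = 480*(185471/483) = 29675360/161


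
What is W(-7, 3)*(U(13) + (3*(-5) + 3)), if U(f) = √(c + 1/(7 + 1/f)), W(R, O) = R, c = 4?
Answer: 84 - 7*√8763/46 ≈ 69.755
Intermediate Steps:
U(f) = √(4 + 1/(7 + 1/f))
W(-7, 3)*(U(13) + (3*(-5) + 3)) = -7*(√((4 + 29*13)/(1 + 7*13)) + (3*(-5) + 3)) = -7*(√((4 + 377)/(1 + 91)) + (-15 + 3)) = -7*(√(381/92) - 12) = -7*(√8763/46 - 12) = -7*(-12 + √8763/46) = 84 - 7*√8763/46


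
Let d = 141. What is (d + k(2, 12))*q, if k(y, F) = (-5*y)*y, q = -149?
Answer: -18029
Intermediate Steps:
k(y, F) = -5*y²
(d + k(2, 12))*q = (141 - 5*2²)*(-149) = (141 - 5*4)*(-149) = (141 - 20)*(-149) = 121*(-149) = -18029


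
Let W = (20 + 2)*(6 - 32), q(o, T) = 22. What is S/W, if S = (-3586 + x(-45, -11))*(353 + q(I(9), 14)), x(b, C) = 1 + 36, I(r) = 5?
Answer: 102375/44 ≈ 2326.7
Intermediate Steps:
x(b, C) = 37
S = -1330875 (S = (-3586 + 37)*(353 + 22) = -3549*375 = -1330875)
W = -572 (W = 22*(-26) = -572)
S/W = -1330875/(-572) = -1330875*(-1/572) = 102375/44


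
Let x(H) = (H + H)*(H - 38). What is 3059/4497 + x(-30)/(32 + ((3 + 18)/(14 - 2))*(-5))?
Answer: 24558509/139407 ≈ 176.16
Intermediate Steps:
x(H) = 2*H*(-38 + H) (x(H) = (2*H)*(-38 + H) = 2*H*(-38 + H))
3059/4497 + x(-30)/(32 + ((3 + 18)/(14 - 2))*(-5)) = 3059/4497 + (2*(-30)*(-38 - 30))/(32 + ((3 + 18)/(14 - 2))*(-5)) = 3059*(1/4497) + (2*(-30)*(-68))/(32 + (21/12)*(-5)) = 3059/4497 + 4080/(32 + (21*(1/12))*(-5)) = 3059/4497 + 4080/(32 + (7/4)*(-5)) = 3059/4497 + 4080/(32 - 35/4) = 3059/4497 + 4080/(93/4) = 3059/4497 + 4080*(4/93) = 3059/4497 + 5440/31 = 24558509/139407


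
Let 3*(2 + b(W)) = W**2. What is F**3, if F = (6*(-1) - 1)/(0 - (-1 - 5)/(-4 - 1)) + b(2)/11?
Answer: 2048383/10648 ≈ 192.37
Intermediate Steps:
b(W) = -2 + W**2/3
F = 127/22 (F = (6*(-1) - 1)/(0 - (-1 - 5)/(-4 - 1)) + (-2 + (1/3)*2**2)/11 = (-6 - 1)/(0 - (-6)/(-5)) + (-2 + (1/3)*4)*(1/11) = -7/(0 - (-6)*(-1)/5) + (-2 + 4/3)*(1/11) = -7/(0 - 1*6/5) - 2/3*1/11 = -7/(0 - 6/5) - 2/33 = -7/(-6/5) - 2/33 = -7*(-5/6) - 2/33 = 35/6 - 2/33 = 127/22 ≈ 5.7727)
F**3 = (127/22)**3 = 2048383/10648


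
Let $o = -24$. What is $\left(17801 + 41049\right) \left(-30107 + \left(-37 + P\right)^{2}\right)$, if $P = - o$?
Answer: $-1761851300$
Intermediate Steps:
$P = 24$ ($P = \left(-1\right) \left(-24\right) = 24$)
$\left(17801 + 41049\right) \left(-30107 + \left(-37 + P\right)^{2}\right) = \left(17801 + 41049\right) \left(-30107 + \left(-37 + 24\right)^{2}\right) = 58850 \left(-30107 + \left(-13\right)^{2}\right) = 58850 \left(-30107 + 169\right) = 58850 \left(-29938\right) = -1761851300$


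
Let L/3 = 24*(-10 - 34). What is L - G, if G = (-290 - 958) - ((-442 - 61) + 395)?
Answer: -2028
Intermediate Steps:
L = -3168 (L = 3*(24*(-10 - 34)) = 3*(24*(-44)) = 3*(-1056) = -3168)
G = -1140 (G = -1248 - (-503 + 395) = -1248 - 1*(-108) = -1248 + 108 = -1140)
L - G = -3168 - 1*(-1140) = -3168 + 1140 = -2028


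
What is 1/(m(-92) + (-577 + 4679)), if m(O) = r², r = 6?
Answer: 1/4138 ≈ 0.00024166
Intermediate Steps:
m(O) = 36 (m(O) = 6² = 36)
1/(m(-92) + (-577 + 4679)) = 1/(36 + (-577 + 4679)) = 1/(36 + 4102) = 1/4138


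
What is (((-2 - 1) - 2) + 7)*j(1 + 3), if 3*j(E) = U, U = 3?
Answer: 2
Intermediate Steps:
j(E) = 1 (j(E) = (⅓)*3 = 1)
(((-2 - 1) - 2) + 7)*j(1 + 3) = (((-2 - 1) - 2) + 7)*1 = ((-3 - 2) + 7)*1 = (-5 + 7)*1 = 2*1 = 2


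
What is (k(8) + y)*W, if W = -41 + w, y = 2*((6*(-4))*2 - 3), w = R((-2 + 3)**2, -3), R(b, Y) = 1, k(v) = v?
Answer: 3760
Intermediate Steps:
w = 1
y = -102 (y = 2*(-24*2 - 3) = 2*(-48 - 3) = 2*(-51) = -102)
W = -40 (W = -41 + 1 = -40)
(k(8) + y)*W = (8 - 102)*(-40) = -94*(-40) = 3760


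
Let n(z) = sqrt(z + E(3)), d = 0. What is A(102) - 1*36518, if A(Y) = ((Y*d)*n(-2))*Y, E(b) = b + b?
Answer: -36518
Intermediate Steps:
E(b) = 2*b
n(z) = sqrt(6 + z) (n(z) = sqrt(z + 2*3) = sqrt(z + 6) = sqrt(6 + z))
A(Y) = 0 (A(Y) = ((Y*0)*sqrt(6 - 2))*Y = (0*sqrt(4))*Y = (0*2)*Y = 0*Y = 0)
A(102) - 1*36518 = 0 - 1*36518 = 0 - 36518 = -36518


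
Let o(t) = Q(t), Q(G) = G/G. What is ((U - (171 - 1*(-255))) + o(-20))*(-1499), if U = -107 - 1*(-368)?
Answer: 245836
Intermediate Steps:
U = 261 (U = -107 + 368 = 261)
Q(G) = 1
o(t) = 1
((U - (171 - 1*(-255))) + o(-20))*(-1499) = ((261 - (171 - 1*(-255))) + 1)*(-1499) = ((261 - (171 + 255)) + 1)*(-1499) = ((261 - 1*426) + 1)*(-1499) = ((261 - 426) + 1)*(-1499) = (-165 + 1)*(-1499) = -164*(-1499) = 245836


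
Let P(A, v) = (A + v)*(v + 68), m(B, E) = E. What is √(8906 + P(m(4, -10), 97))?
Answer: √23261 ≈ 152.52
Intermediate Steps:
P(A, v) = (68 + v)*(A + v) (P(A, v) = (A + v)*(68 + v) = (68 + v)*(A + v))
√(8906 + P(m(4, -10), 97)) = √(8906 + (97² + 68*(-10) + 68*97 - 10*97)) = √(8906 + (9409 - 680 + 6596 - 970)) = √(8906 + 14355) = √23261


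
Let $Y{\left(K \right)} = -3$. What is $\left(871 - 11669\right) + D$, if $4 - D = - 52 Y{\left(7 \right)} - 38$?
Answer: $-10912$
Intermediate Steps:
$D = -114$ ($D = 4 - \left(\left(-52\right) \left(-3\right) - 38\right) = 4 - \left(156 - 38\right) = 4 - 118 = -114$)
$\left(871 - 11669\right) + D = \left(871 - 11669\right) - 114 = -10798 - 114 = -10912$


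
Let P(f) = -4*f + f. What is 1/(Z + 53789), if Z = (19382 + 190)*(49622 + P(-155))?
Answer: 1/980356553 ≈ 1.0200e-9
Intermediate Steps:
P(f) = -3*f
Z = 980302764 (Z = (19382 + 190)*(49622 - 3*(-155)) = 19572*(49622 + 465) = 19572*50087 = 980302764)
1/(Z + 53789) = 1/(980302764 + 53789) = 1/980356553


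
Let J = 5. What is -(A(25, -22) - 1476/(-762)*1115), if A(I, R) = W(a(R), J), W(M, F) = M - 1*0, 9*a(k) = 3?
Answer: -822997/381 ≈ -2160.1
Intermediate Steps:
a(k) = 1/3 (a(k) = (1/9)*3 = 1/3)
W(M, F) = M (W(M, F) = M + 0 = M)
A(I, R) = 1/3
-(A(25, -22) - 1476/(-762)*1115) = -(1/3 - 1476/(-762)*1115) = -(1/3 - 1476*(-1/762)*1115) = -(1/3 + (246/127)*1115) = -(1/3 + 274290/127) = -1*822997/381 = -822997/381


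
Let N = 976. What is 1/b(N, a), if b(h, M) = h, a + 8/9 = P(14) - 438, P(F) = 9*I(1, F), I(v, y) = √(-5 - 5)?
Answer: 1/976 ≈ 0.0010246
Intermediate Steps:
I(v, y) = I*√10 (I(v, y) = √(-10) = I*√10)
P(F) = 9*I*√10 (P(F) = 9*(I*√10) = 9*I*√10)
a = -3950/9 + 9*I*√10 (a = -8/9 + (9*I*√10 - 438) = -8/9 + (-438 + 9*I*√10) = -3950/9 + 9*I*√10 ≈ -438.89 + 28.461*I)
1/b(N, a) = 1/976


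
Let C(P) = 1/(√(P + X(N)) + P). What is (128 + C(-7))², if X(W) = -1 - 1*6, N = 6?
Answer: (229120*√14 + 571649*I)/(7*(2*√14 + 5*I)) ≈ 16356.0 - 15.191*I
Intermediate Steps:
X(W) = -7 (X(W) = -1 - 6 = -7)
C(P) = 1/(P + √(-7 + P)) (C(P) = 1/(√(P - 7) + P) = 1/(√(-7 + P) + P) = 1/(P + √(-7 + P)))
(128 + C(-7))² = (128 + 1/(-7 + √(-7 - 7)))² = (128 + 1/(-7 + √(-14)))² = (128 + 1/(-7 + I*√14))²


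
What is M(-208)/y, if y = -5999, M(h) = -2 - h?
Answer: -206/5999 ≈ -0.034339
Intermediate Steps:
M(-208)/y = (-2 - 1*(-208))/(-5999) = (-2 + 208)*(-1/5999) = 206*(-1/5999) = -206/5999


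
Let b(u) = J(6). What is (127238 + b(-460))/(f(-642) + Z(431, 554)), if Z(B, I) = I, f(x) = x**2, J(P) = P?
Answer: 63622/206359 ≈ 0.30831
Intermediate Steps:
b(u) = 6
(127238 + b(-460))/(f(-642) + Z(431, 554)) = (127238 + 6)/((-642)**2 + 554) = 127244/(412164 + 554) = 127244/412718 = 127244*(1/412718) = 63622/206359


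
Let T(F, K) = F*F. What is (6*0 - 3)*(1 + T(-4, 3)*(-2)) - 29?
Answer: 64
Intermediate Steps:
T(F, K) = F**2
(6*0 - 3)*(1 + T(-4, 3)*(-2)) - 29 = (6*0 - 3)*(1 + (-4)**2*(-2)) - 29 = (0 - 3)*(1 + 16*(-2)) - 29 = -3*(1 - 32) - 29 = -3*(-31) - 29 = 93 - 29 = 64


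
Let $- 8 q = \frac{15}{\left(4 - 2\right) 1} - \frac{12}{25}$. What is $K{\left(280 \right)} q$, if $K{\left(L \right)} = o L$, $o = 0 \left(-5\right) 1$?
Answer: $0$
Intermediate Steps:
$o = 0$ ($o = 0 \cdot 1 = 0$)
$K{\left(L \right)} = 0$ ($K{\left(L \right)} = 0 L = 0$)
$q = - \frac{351}{400}$ ($q = - \frac{\frac{15}{\left(4 - 2\right) 1} - \frac{12}{25}}{8} = - \frac{\frac{15}{2 \cdot 1} - \frac{12}{25}}{8} = - \frac{\frac{15}{2} - \frac{12}{25}}{8} = \left(- \frac{1}{8}\right) \frac{351}{50} = - \frac{351}{400} \approx -0.8775$)
$K{\left(280 \right)} q = 0 \left(- \frac{351}{400}\right) = 0$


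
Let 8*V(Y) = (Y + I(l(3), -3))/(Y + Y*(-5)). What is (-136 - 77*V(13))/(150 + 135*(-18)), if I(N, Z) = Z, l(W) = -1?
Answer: 9301/158080 ≈ 0.058837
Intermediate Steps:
V(Y) = -(-3 + Y)/(32*Y) (V(Y) = ((Y - 3)/(Y + Y*(-5)))/8 = ((-3 + Y)/(Y - 5*Y))/8 = ((-3 + Y)/((-4*Y)))/8 = ((-3 + Y)*(-1/(4*Y)))/8 = (-(-3 + Y)/(4*Y))/8 = -(-3 + Y)/(32*Y))
(-136 - 77*V(13))/(150 + 135*(-18)) = (-136 - 77*(3 - 1*13)/(32*13))/(150 + 135*(-18)) = (-136 - 77*(3 - 13)/(32*13))/(150 - 2430) = (-136 - 77*(-10)/(32*13))/(-2280) = (-136 - 77*(-5/208))*(-1/2280) = (-136 + 385/208)*(-1/2280) = -27903/208*(-1/2280) = 9301/158080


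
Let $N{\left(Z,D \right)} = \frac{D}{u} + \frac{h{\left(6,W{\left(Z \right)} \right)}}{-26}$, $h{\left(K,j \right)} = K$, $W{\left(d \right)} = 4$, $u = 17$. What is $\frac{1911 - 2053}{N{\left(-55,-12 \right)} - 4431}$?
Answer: $\frac{15691}{489729} \approx 0.03204$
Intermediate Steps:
$N{\left(Z,D \right)} = - \frac{3}{13} + \frac{D}{17}$ ($N{\left(Z,D \right)} = \frac{D}{17} + \frac{6}{-26} = D \frac{1}{17} + 6 \left(- \frac{1}{26}\right) = \frac{D}{17} - \frac{3}{13} = - \frac{3}{13} + \frac{D}{17}$)
$\frac{1911 - 2053}{N{\left(-55,-12 \right)} - 4431} = \frac{1911 - 2053}{\left(- \frac{3}{13} + \frac{1}{17} \left(-12\right)\right) - 4431} = - \frac{142}{\left(- \frac{3}{13} - \frac{12}{17}\right) - 4431} = - \frac{142}{- \frac{207}{221} - 4431} = - \frac{142}{- \frac{979458}{221}} = \left(-142\right) \left(- \frac{221}{979458}\right) = \frac{15691}{489729}$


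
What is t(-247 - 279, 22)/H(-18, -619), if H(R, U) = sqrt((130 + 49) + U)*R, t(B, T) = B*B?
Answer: 69169*I*sqrt(110)/990 ≈ 732.78*I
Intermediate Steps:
t(B, T) = B**2
H(R, U) = R*sqrt(179 + U) (H(R, U) = sqrt(179 + U)*R = R*sqrt(179 + U))
t(-247 - 279, 22)/H(-18, -619) = (-247 - 279)**2/((-18*sqrt(179 - 619))) = (-526)**2/((-36*I*sqrt(110))) = 276676/((-36*I*sqrt(110))) = 276676*(I*sqrt(110)/3960) = 69169*I*sqrt(110)/990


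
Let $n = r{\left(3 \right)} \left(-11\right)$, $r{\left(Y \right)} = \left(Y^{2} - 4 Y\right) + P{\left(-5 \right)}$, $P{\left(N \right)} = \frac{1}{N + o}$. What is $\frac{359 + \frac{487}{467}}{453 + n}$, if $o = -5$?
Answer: $\frac{1681400}{2274757} \approx 0.73916$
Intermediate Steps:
$P{\left(N \right)} = \frac{1}{-5 + N}$ ($P{\left(N \right)} = \frac{1}{N - 5} = \frac{1}{-5 + N}$)
$r{\left(Y \right)} = - \frac{1}{10} + Y^{2} - 4 Y$ ($r{\left(Y \right)} = \left(Y^{2} - 4 Y\right) + \frac{1}{-5 - 5} = \left(Y^{2} - 4 Y\right) + \frac{1}{-10} = \left(Y^{2} - 4 Y\right) - \frac{1}{10} = - \frac{1}{10} + Y^{2} - 4 Y$)
$n = \frac{341}{10}$ ($n = \left(- \frac{1}{10} + 3^{2} - 12\right) \left(-11\right) = \left(- \frac{1}{10} + 9 - 12\right) \left(-11\right) = \left(- \frac{31}{10}\right) \left(-11\right) = \frac{341}{10} \approx 34.1$)
$\frac{359 + \frac{487}{467}}{453 + n} = \frac{359 + \frac{487}{467}}{453 + \frac{341}{10}} = \frac{359 + 487 \cdot \frac{1}{467}}{\frac{4871}{10}} = \left(359 + \frac{487}{467}\right) \frac{10}{4871} = \frac{168140}{467} \cdot \frac{10}{4871} = \frac{1681400}{2274757}$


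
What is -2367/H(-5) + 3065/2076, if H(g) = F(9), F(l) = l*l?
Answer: -172801/6228 ≈ -27.746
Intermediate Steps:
F(l) = l²
H(g) = 81 (H(g) = 9² = 81)
-2367/H(-5) + 3065/2076 = -2367/81 + 3065/2076 = -2367*1/81 + 3065*(1/2076) = -263/9 + 3065/2076 = -172801/6228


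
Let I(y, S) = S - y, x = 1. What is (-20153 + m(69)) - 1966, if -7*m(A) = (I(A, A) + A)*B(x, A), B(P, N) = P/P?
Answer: -154902/7 ≈ -22129.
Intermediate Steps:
B(P, N) = 1
m(A) = -A/7 (m(A) = -((A - A) + A)/7 = -(0 + A)/7 = -A/7)
(-20153 + m(69)) - 1966 = (-20153 - ⅐*69) - 1966 = (-20153 - 69/7) - 1966 = -141140/7 - 1966 = -154902/7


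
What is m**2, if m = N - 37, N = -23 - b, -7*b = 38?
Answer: 145924/49 ≈ 2978.0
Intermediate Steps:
b = -38/7 (b = -1/7*38 = -38/7 ≈ -5.4286)
N = -123/7 (N = -23 - 1*(-38/7) = -23 + 38/7 = -123/7 ≈ -17.571)
m = -382/7 (m = -123/7 - 37 = -382/7 ≈ -54.571)
m**2 = (-382/7)**2 = 145924/49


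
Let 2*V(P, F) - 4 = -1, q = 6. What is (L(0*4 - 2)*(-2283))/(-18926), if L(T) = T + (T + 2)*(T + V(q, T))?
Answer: -2283/9463 ≈ -0.24126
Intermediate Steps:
V(P, F) = 3/2 (V(P, F) = 2 + (1/2)*(-1) = 2 - 1/2 = 3/2)
L(T) = T + (2 + T)*(3/2 + T) (L(T) = T + (T + 2)*(T + 3/2) = T + (2 + T)*(3/2 + T))
(L(0*4 - 2)*(-2283))/(-18926) = ((3 + (0*4 - 2)**2 + 9*(0*4 - 2)/2)*(-2283))/(-18926) = ((3 + (0 - 2)**2 + 9*(0 - 2)/2)*(-2283))*(-1/18926) = ((3 + (-2)**2 + (9/2)*(-2))*(-2283))*(-1/18926) = ((3 + 4 - 9)*(-2283))*(-1/18926) = -2*(-2283)*(-1/18926) = 4566*(-1/18926) = -2283/9463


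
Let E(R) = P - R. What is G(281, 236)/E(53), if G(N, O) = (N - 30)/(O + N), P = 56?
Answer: 251/1551 ≈ 0.16183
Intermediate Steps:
E(R) = 56 - R
G(N, O) = (-30 + N)/(N + O)
G(281, 236)/E(53) = ((-30 + 281)/(281 + 236))/(56 - 1*53) = (251/517)/(56 - 53) = ((1/517)*251)/3 = (251/517)*(⅓) = 251/1551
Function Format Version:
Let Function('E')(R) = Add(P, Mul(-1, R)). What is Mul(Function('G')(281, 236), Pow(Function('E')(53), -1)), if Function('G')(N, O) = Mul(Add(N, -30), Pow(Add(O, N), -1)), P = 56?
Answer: Rational(251, 1551) ≈ 0.16183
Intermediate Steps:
Function('E')(R) = Add(56, Mul(-1, R))
Function('G')(N, O) = Mul(Pow(Add(N, O), -1), Add(-30, N)) (Function('G')(N, O) = Mul(Add(-30, N), Pow(Add(N, O), -1)) = Mul(Pow(Add(N, O), -1), Add(-30, N)))
Mul(Function('G')(281, 236), Pow(Function('E')(53), -1)) = Mul(Mul(Pow(Add(281, 236), -1), Add(-30, 281)), Pow(Add(56, Mul(-1, 53)), -1)) = Mul(Mul(Pow(517, -1), 251), Pow(Add(56, -53), -1)) = Mul(Mul(Rational(1, 517), 251), Pow(3, -1)) = Mul(Rational(251, 517), Rational(1, 3)) = Rational(251, 1551)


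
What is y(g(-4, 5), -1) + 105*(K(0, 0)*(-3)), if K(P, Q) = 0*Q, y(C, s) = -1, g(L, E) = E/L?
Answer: -1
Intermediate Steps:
K(P, Q) = 0
y(g(-4, 5), -1) + 105*(K(0, 0)*(-3)) = -1 + 105*(0*(-3)) = -1 + 105*0 = -1 + 0 = -1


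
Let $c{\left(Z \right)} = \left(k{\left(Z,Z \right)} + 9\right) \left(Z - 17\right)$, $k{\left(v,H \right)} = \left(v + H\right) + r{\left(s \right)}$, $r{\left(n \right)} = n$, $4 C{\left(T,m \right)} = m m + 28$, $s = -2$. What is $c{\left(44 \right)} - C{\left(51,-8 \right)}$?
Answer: $2542$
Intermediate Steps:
$C{\left(T,m \right)} = 7 + \frac{m^{2}}{4}$ ($C{\left(T,m \right)} = \frac{m m + 28}{4} = \frac{m^{2} + 28}{4} = \frac{28 + m^{2}}{4} = 7 + \frac{m^{2}}{4}$)
$k{\left(v,H \right)} = -2 + H + v$ ($k{\left(v,H \right)} = \left(v + H\right) - 2 = \left(H + v\right) - 2 = -2 + H + v$)
$c{\left(Z \right)} = \left(-17 + Z\right) \left(7 + 2 Z\right)$ ($c{\left(Z \right)} = \left(\left(-2 + Z + Z\right) + 9\right) \left(Z - 17\right) = \left(\left(-2 + 2 Z\right) + 9\right) \left(-17 + Z\right) = \left(7 + 2 Z\right) \left(-17 + Z\right) = \left(-17 + Z\right) \left(7 + 2 Z\right)$)
$c{\left(44 \right)} - C{\left(51,-8 \right)} = \left(-119 - 1188 + 2 \cdot 44^{2}\right) - \left(7 + \frac{\left(-8\right)^{2}}{4}\right) = \left(-119 - 1188 + 2 \cdot 1936\right) - \left(7 + \frac{1}{4} \cdot 64\right) = \left(-119 - 1188 + 3872\right) - \left(7 + 16\right) = 2565 - 23 = 2542$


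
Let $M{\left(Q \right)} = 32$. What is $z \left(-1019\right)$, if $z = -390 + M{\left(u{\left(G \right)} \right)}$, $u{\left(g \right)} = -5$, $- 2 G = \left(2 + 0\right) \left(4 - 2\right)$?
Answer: $364802$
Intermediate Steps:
$G = -2$ ($G = - \frac{\left(2 + 0\right) \left(4 - 2\right)}{2} = - \frac{2 \cdot 2}{2} = \left(- \frac{1}{2}\right) 4 = -2$)
$z = -358$ ($z = -390 + 32 = -358$)
$z \left(-1019\right) = \left(-358\right) \left(-1019\right) = 364802$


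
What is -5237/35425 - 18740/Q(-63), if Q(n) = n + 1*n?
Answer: 331602319/2231775 ≈ 148.58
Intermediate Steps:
Q(n) = 2*n (Q(n) = n + n = 2*n)
-5237/35425 - 18740/Q(-63) = -5237/35425 - 18740/(2*(-63)) = -5237*1/35425 - 18740/(-126) = -5237/35425 - 18740*(-1/126) = -5237/35425 + 9370/63 = 331602319/2231775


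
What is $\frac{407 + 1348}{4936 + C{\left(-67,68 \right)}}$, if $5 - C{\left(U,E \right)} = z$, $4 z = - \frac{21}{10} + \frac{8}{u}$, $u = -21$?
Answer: $\frac{1474200}{4150961} \approx 0.35515$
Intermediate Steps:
$z = - \frac{521}{840}$ ($z = \frac{- \frac{21}{10} + \frac{8}{-21}}{4} = \frac{\left(-21\right) \frac{1}{10} + 8 \left(- \frac{1}{21}\right)}{4} = \frac{- \frac{21}{10} - \frac{8}{21}}{4} = \frac{1}{4} \left(- \frac{521}{210}\right) = - \frac{521}{840} \approx -0.62024$)
$C{\left(U,E \right)} = \frac{4721}{840}$ ($C{\left(U,E \right)} = 5 - - \frac{521}{840} = 5 + \frac{521}{840} = \frac{4721}{840}$)
$\frac{407 + 1348}{4936 + C{\left(-67,68 \right)}} = \frac{407 + 1348}{4936 + \frac{4721}{840}} = \frac{1755}{\frac{4150961}{840}} = 1755 \cdot \frac{840}{4150961} = \frac{1474200}{4150961}$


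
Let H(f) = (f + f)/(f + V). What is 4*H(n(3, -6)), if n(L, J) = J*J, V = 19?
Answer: 288/55 ≈ 5.2364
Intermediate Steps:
n(L, J) = J²
H(f) = 2*f/(19 + f) (H(f) = (f + f)/(f + 19) = (2*f)/(19 + f) = 2*f/(19 + f))
4*H(n(3, -6)) = 4*(2*(-6)²/(19 + (-6)²)) = 4*(2*36/(19 + 36)) = 4*(2*36/55) = 4*(2*36*(1/55)) = 4*(72/55) = 288/55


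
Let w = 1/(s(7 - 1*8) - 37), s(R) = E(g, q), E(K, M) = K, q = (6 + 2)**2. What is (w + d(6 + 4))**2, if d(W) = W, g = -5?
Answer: 175561/1764 ≈ 99.524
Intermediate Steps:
q = 64 (q = 8**2 = 64)
s(R) = -5
w = -1/42 (w = 1/(-5 - 37) = 1/(-42) = -1/42 ≈ -0.023810)
(w + d(6 + 4))**2 = (-1/42 + (6 + 4))**2 = (-1/42 + 10)**2 = (419/42)**2 = 175561/1764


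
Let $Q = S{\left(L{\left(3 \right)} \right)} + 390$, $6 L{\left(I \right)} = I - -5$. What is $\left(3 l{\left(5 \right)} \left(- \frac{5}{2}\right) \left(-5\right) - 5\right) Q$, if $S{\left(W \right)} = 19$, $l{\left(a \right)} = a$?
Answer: $\frac{149285}{2} \approx 74643.0$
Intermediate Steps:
$L{\left(I \right)} = \frac{5}{6} + \frac{I}{6}$ ($L{\left(I \right)} = \frac{I - -5}{6} = \frac{I + 5}{6} = \frac{5 + I}{6} = \frac{5}{6} + \frac{I}{6}$)
$Q = 409$ ($Q = 19 + 390 = 409$)
$\left(3 l{\left(5 \right)} \left(- \frac{5}{2}\right) \left(-5\right) - 5\right) Q = \left(3 \cdot 5 \left(- \frac{5}{2}\right) \left(-5\right) - 5\right) 409 = \left(3 \left(\left(- \frac{25}{2}\right) \left(-5\right)\right) - 5\right) 409 = \left(3 \cdot \frac{125}{2} - 5\right) 409 = \left(\frac{375}{2} - 5\right) 409 = \frac{365}{2} \cdot 409 = \frac{149285}{2}$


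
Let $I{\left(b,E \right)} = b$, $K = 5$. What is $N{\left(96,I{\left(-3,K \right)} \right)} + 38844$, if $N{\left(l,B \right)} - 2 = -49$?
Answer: $38797$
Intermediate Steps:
$N{\left(l,B \right)} = -47$ ($N{\left(l,B \right)} = 2 - 49 = -47$)
$N{\left(96,I{\left(-3,K \right)} \right)} + 38844 = -47 + 38844 = 38797$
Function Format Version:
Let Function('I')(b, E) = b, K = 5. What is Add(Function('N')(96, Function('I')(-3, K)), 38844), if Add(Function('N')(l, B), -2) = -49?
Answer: 38797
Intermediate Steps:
Function('N')(l, B) = -47 (Function('N')(l, B) = Add(2, -49) = -47)
Add(Function('N')(96, Function('I')(-3, K)), 38844) = Add(-47, 38844) = 38797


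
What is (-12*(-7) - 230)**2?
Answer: 21316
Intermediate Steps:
(-12*(-7) - 230)**2 = (84 - 230)**2 = (-146)**2 = 21316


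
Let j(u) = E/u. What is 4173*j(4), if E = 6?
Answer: 12519/2 ≈ 6259.5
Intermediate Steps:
j(u) = 6/u
4173*j(4) = 4173*(6/4) = 4173*(6*(¼)) = 4173*(3/2) = 12519/2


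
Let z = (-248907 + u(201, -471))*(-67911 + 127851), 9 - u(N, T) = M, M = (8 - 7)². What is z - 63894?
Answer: -14919069954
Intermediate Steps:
M = 1 (M = 1² = 1)
u(N, T) = 8 (u(N, T) = 9 - 1*1 = 9 - 1 = 8)
z = -14919006060 (z = (-248907 + 8)*(-67911 + 127851) = -248899*59940 = -14919006060)
z - 63894 = -14919006060 - 63894 = -14919069954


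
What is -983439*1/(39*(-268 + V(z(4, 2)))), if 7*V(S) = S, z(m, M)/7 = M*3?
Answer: 327813/3406 ≈ 96.246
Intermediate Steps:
z(m, M) = 21*M (z(m, M) = 7*(M*3) = 7*(3*M) = 21*M)
V(S) = S/7
-983439*1/(39*(-268 + V(z(4, 2)))) = -983439*1/(39*(-268 + (21*2)/7)) = -983439*1/(39*(-268 + (⅐)*42)) = -983439*1/(39*(-268 + 6)) = -983439/((-262*39)) = -983439/(-10218) = -983439*(-1/10218) = 327813/3406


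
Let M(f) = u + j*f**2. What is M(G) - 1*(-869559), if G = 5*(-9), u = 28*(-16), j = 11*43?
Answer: 1826936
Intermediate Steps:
j = 473
u = -448
G = -45
M(f) = -448 + 473*f**2
M(G) - 1*(-869559) = (-448 + 473*(-45)**2) - 1*(-869559) = (-448 + 473*2025) + 869559 = (-448 + 957825) + 869559 = 957377 + 869559 = 1826936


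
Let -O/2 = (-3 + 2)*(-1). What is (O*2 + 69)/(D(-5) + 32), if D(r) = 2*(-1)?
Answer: 13/6 ≈ 2.1667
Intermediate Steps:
O = -2 (O = -2*(-3 + 2)*(-1) = -(-2)*(-1) = -2*1 = -2)
D(r) = -2
(O*2 + 69)/(D(-5) + 32) = (-2*2 + 69)/(-2 + 32) = (-4 + 69)/30 = 65*(1/30) = 13/6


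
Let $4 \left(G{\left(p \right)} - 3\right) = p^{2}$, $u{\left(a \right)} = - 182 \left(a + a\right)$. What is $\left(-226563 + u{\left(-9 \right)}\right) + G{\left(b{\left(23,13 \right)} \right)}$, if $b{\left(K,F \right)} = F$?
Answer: $- \frac{892967}{4} \approx -2.2324 \cdot 10^{5}$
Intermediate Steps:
$u{\left(a \right)} = - 364 a$ ($u{\left(a \right)} = - 182 \cdot 2 a = - 364 a$)
$G{\left(p \right)} = 3 + \frac{p^{2}}{4}$
$\left(-226563 + u{\left(-9 \right)}\right) + G{\left(b{\left(23,13 \right)} \right)} = \left(-226563 - -3276\right) + \left(3 + \frac{13^{2}}{4}\right) = \left(-226563 + 3276\right) + \left(3 + \frac{1}{4} \cdot 169\right) = -223287 + \left(3 + \frac{169}{4}\right) = -223287 + \frac{181}{4} = - \frac{892967}{4}$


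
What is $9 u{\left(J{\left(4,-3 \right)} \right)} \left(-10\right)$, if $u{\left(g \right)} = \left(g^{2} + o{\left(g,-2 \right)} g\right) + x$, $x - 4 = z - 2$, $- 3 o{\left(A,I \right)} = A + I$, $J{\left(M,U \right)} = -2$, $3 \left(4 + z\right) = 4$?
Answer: $-60$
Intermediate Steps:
$z = - \frac{8}{3}$ ($z = -4 + \frac{1}{3} \cdot 4 = -4 + \frac{4}{3} = - \frac{8}{3} \approx -2.6667$)
$o{\left(A,I \right)} = - \frac{A}{3} - \frac{I}{3}$ ($o{\left(A,I \right)} = - \frac{A + I}{3} = - \frac{A}{3} - \frac{I}{3}$)
$x = - \frac{2}{3}$ ($x = 4 - \frac{14}{3} = - \frac{2}{3} \approx -0.66667$)
$u{\left(g \right)} = - \frac{2}{3} + g^{2} + g \left(\frac{2}{3} - \frac{g}{3}\right)$ ($u{\left(g \right)} = \left(g^{2} + \left(- \frac{g}{3} - - \frac{2}{3}\right) g\right) - \frac{2}{3} = \left(g^{2} + \left(- \frac{g}{3} + \frac{2}{3}\right) g\right) - \frac{2}{3} = \left(g^{2} + \left(\frac{2}{3} - \frac{g}{3}\right) g\right) - \frac{2}{3} = \left(g^{2} + g \left(\frac{2}{3} - \frac{g}{3}\right)\right) - \frac{2}{3} = - \frac{2}{3} + g^{2} + g \left(\frac{2}{3} - \frac{g}{3}\right)$)
$9 u{\left(J{\left(4,-3 \right)} \right)} \left(-10\right) = 9 \left(- \frac{2}{3} + \frac{2}{3} \left(-2\right) + \frac{2 \left(-2\right)^{2}}{3}\right) \left(-10\right) = 9 \left(- \frac{2}{3} - \frac{4}{3} + \frac{2}{3} \cdot 4\right) \left(-10\right) = 9 \left(- \frac{2}{3} - \frac{4}{3} + \frac{8}{3}\right) \left(-10\right) = 9 \cdot \frac{2}{3} \left(-10\right) = 6 \left(-10\right) = -60$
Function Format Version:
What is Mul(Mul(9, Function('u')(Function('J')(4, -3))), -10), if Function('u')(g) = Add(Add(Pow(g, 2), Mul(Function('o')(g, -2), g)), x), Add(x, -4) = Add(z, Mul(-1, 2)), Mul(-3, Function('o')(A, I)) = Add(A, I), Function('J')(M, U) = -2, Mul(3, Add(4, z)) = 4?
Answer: -60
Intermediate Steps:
z = Rational(-8, 3) (z = Add(-4, Mul(Rational(1, 3), 4)) = Add(-4, Rational(4, 3)) = Rational(-8, 3) ≈ -2.6667)
Function('o')(A, I) = Add(Mul(Rational(-1, 3), A), Mul(Rational(-1, 3), I)) (Function('o')(A, I) = Mul(Rational(-1, 3), Add(A, I)) = Add(Mul(Rational(-1, 3), A), Mul(Rational(-1, 3), I)))
x = Rational(-2, 3) (x = Add(4, Add(Rational(-8, 3), Mul(-1, 2))) = Add(4, Add(Rational(-8, 3), -2)) = Add(4, Rational(-14, 3)) = Rational(-2, 3) ≈ -0.66667)
Function('u')(g) = Add(Rational(-2, 3), Pow(g, 2), Mul(g, Add(Rational(2, 3), Mul(Rational(-1, 3), g)))) (Function('u')(g) = Add(Add(Pow(g, 2), Mul(Add(Mul(Rational(-1, 3), g), Mul(Rational(-1, 3), -2)), g)), Rational(-2, 3)) = Add(Add(Pow(g, 2), Mul(Add(Mul(Rational(-1, 3), g), Rational(2, 3)), g)), Rational(-2, 3)) = Add(Add(Pow(g, 2), Mul(Add(Rational(2, 3), Mul(Rational(-1, 3), g)), g)), Rational(-2, 3)) = Add(Add(Pow(g, 2), Mul(g, Add(Rational(2, 3), Mul(Rational(-1, 3), g)))), Rational(-2, 3)) = Add(Rational(-2, 3), Pow(g, 2), Mul(g, Add(Rational(2, 3), Mul(Rational(-1, 3), g)))))
Mul(Mul(9, Function('u')(Function('J')(4, -3))), -10) = Mul(Mul(9, Add(Rational(-2, 3), Mul(Rational(2, 3), -2), Mul(Rational(2, 3), Pow(-2, 2)))), -10) = Mul(Mul(9, Add(Rational(-2, 3), Rational(-4, 3), Mul(Rational(2, 3), 4))), -10) = Mul(Mul(9, Add(Rational(-2, 3), Rational(-4, 3), Rational(8, 3))), -10) = Mul(Mul(9, Rational(2, 3)), -10) = Mul(6, -10) = -60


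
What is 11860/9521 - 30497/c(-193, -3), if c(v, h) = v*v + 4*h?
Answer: 151268883/354533477 ≈ 0.42667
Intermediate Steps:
c(v, h) = v**2 + 4*h
11860/9521 - 30497/c(-193, -3) = 11860/9521 - 30497/((-193)**2 + 4*(-3)) = 11860*(1/9521) - 30497/(37249 - 12) = 11860/9521 - 30497/37237 = 151268883/354533477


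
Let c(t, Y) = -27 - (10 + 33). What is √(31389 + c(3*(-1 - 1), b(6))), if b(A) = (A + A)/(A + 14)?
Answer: √31319 ≈ 176.97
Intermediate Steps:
b(A) = 2*A/(14 + A) (b(A) = (2*A)/(14 + A) = 2*A/(14 + A))
c(t, Y) = -70 (c(t, Y) = -27 - 1*43 = -27 - 43 = -70)
√(31389 + c(3*(-1 - 1), b(6))) = √(31389 - 70) = √31319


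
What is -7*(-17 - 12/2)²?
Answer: -3703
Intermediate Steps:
-7*(-17 - 12/2)² = -7*(-17 - 12*½)² = -7*(-17 - 6)² = -7*(-23)² = -7*529 = -3703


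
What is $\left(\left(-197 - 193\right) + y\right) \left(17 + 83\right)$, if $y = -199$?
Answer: $-58900$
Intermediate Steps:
$\left(\left(-197 - 193\right) + y\right) \left(17 + 83\right) = \left(\left(-197 - 193\right) - 199\right) \left(17 + 83\right) = \left(-390 - 199\right) 100 = \left(-589\right) 100 = -58900$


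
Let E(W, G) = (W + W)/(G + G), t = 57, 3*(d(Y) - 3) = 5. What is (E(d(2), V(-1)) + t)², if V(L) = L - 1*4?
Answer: 707281/225 ≈ 3143.5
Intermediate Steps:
V(L) = -4 + L (V(L) = L - 4 = -4 + L)
d(Y) = 14/3 (d(Y) = 3 + (⅓)*5 = 3 + 5/3 = 14/3)
E(W, G) = W/G (E(W, G) = (2*W)/((2*G)) = (2*W)*(1/(2*G)) = W/G)
(E(d(2), V(-1)) + t)² = (14/(3*(-4 - 1)) + 57)² = ((14/3)/(-5) + 57)² = ((14/3)*(-⅕) + 57)² = (-14/15 + 57)² = (841/15)² = 707281/225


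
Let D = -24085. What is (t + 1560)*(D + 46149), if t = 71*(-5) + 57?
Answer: 27844768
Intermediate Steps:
t = -298 (t = -355 + 57 = -298)
(t + 1560)*(D + 46149) = (-298 + 1560)*(-24085 + 46149) = 1262*22064 = 27844768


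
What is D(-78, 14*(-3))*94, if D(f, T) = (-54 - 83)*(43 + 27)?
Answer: -901460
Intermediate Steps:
D(f, T) = -9590 (D(f, T) = -137*70 = -9590)
D(-78, 14*(-3))*94 = -9590*94 = -901460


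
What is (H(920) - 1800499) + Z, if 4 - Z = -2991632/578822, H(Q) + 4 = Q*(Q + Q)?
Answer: -31167779473/289411 ≈ -1.0769e+5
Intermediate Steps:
H(Q) = -4 + 2*Q² (H(Q) = -4 + Q*(Q + Q) = -4 + Q*(2*Q) = -4 + 2*Q²)
Z = 2653460/289411 (Z = 4 - (-2991632)/578822 = 4 - 1*(-1495816/289411) = 4 + 1495816/289411 = 2653460/289411 ≈ 9.1685)
(H(920) - 1800499) + Z = ((-4 + 2*920²) - 1800499) + 2653460/289411 = ((-4 + 2*846400) - 1800499) + 2653460/289411 = ((-4 + 1692800) - 1800499) + 2653460/289411 = (1692796 - 1800499) + 2653460/289411 = -107703 + 2653460/289411 = -31167779473/289411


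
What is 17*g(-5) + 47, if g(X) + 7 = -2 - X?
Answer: -21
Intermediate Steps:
g(X) = -9 - X (g(X) = -7 + (-2 - X) = -9 - X)
17*g(-5) + 47 = 17*(-9 - 1*(-5)) + 47 = 17*(-9 + 5) + 47 = 17*(-4) + 47 = -68 + 47 = -21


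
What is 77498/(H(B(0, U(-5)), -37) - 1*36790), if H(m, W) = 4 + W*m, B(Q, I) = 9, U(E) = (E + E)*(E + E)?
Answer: -77498/37119 ≈ -2.0878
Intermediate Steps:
U(E) = 4*E² (U(E) = (2*E)*(2*E) = 4*E²)
77498/(H(B(0, U(-5)), -37) - 1*36790) = 77498/((4 - 37*9) - 1*36790) = 77498/((4 - 333) - 36790) = 77498/(-329 - 36790) = 77498/(-37119) = 77498*(-1/37119) = -77498/37119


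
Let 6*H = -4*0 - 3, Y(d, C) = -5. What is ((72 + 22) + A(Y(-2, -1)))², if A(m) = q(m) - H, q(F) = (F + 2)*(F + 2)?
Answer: 42849/4 ≈ 10712.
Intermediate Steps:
q(F) = (2 + F)² (q(F) = (2 + F)*(2 + F) = (2 + F)²)
H = -½ (H = (-4*0 - 3)/6 = (0 - 3)/6 = (⅙)*(-3) = -½ ≈ -0.50000)
A(m) = ½ + (2 + m)² (A(m) = (2 + m)² - 1*(-½) = (2 + m)² + ½ = ½ + (2 + m)²)
((72 + 22) + A(Y(-2, -1)))² = ((72 + 22) + (½ + (2 - 5)²))² = (94 + (½ + (-3)²))² = (94 + (½ + 9))² = (94 + 19/2)² = (207/2)² = 42849/4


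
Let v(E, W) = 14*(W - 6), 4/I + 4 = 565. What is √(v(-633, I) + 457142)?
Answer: √143845782234/561 ≈ 676.06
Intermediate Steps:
I = 4/561 (I = 4/(-4 + 565) = 4/561 ≈ 0.0071301)
v(E, W) = -84 + 14*W (v(E, W) = 14*(-6 + W) = -84 + 14*W)
√(v(-633, I) + 457142) = √((-84 + 14*(4/561)) + 457142) = √((-84 + 56/561) + 457142) = √(-47068/561 + 457142) = √(256409594/561) = √143845782234/561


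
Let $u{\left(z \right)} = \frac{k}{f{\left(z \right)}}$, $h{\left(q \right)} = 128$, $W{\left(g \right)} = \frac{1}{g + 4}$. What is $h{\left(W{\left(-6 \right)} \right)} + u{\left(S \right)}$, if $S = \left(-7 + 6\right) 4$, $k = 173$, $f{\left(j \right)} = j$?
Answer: $\frac{339}{4} \approx 84.75$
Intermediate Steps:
$W{\left(g \right)} = \frac{1}{4 + g}$
$S = -4$ ($S = \left(-1\right) 4 = -4$)
$u{\left(z \right)} = \frac{173}{z}$
$h{\left(W{\left(-6 \right)} \right)} + u{\left(S \right)} = 128 + \frac{173}{-4} = 128 + 173 \left(- \frac{1}{4}\right) = 128 - \frac{173}{4} = \frac{339}{4}$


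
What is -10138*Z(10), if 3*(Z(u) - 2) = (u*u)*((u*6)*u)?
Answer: -202780276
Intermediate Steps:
Z(u) = 2 + 2*u⁴ (Z(u) = 2 + ((u*u)*((u*6)*u))/3 = 2 + (u²*((6*u)*u))/3 = 2 + (u²*(6*u²))/3 = 2 + (6*u⁴)/3 = 2 + 2*u⁴)
-10138*Z(10) = -10138*(2 + 2*10⁴) = -10138*(2 + 2*10000) = -10138*(2 + 20000) = -10138*20002 = -202780276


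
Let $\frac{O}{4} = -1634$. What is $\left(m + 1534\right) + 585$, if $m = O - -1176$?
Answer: $-3241$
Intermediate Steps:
$O = -6536$ ($O = 4 \left(-1634\right) = -6536$)
$m = -5360$ ($m = -6536 - -1176 = -6536 + 1176 = -5360$)
$\left(m + 1534\right) + 585 = \left(-5360 + 1534\right) + 585 = -3826 + 585 = -3241$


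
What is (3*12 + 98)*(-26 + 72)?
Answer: 6164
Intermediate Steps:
(3*12 + 98)*(-26 + 72) = (36 + 98)*46 = 134*46 = 6164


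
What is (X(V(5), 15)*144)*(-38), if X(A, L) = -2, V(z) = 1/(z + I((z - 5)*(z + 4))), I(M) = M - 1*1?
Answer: 10944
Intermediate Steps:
I(M) = -1 + M (I(M) = M - 1 = -1 + M)
V(z) = 1/(-1 + z + (-5 + z)*(4 + z)) (V(z) = 1/(z + (-1 + (z - 5)*(z + 4))) = 1/(z + (-1 + (-5 + z)*(4 + z))) = 1/(-1 + z + (-5 + z)*(4 + z)))
(X(V(5), 15)*144)*(-38) = -2*144*(-38) = -288*(-38) = 10944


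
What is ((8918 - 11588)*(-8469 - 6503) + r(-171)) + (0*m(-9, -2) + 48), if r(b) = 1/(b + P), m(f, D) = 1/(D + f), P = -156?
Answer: 13071919175/327 ≈ 3.9975e+7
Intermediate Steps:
r(b) = 1/(-156 + b) (r(b) = 1/(b - 156) = 1/(-156 + b))
((8918 - 11588)*(-8469 - 6503) + r(-171)) + (0*m(-9, -2) + 48) = ((8918 - 11588)*(-8469 - 6503) + 1/(-156 - 171)) + (0/(-2 - 9) + 48) = (-2670*(-14972) + 1/(-327)) + (0/(-11) + 48) = (39975240 - 1/327) + (0*(-1/11) + 48) = 13071903479/327 + (0 + 48) = 13071903479/327 + 48 = 13071919175/327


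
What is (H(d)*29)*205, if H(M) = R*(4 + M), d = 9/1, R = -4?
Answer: -309140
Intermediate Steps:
d = 9 (d = 9*1 = 9)
H(M) = -16 - 4*M (H(M) = -4*(4 + M) = -16 - 4*M)
(H(d)*29)*205 = ((-16 - 4*9)*29)*205 = ((-16 - 36)*29)*205 = -52*29*205 = -1508*205 = -309140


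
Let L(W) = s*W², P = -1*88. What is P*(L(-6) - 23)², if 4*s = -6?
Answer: -521752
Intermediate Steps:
s = -3/2 (s = (¼)*(-6) = -3/2 ≈ -1.5000)
P = -88
L(W) = -3*W²/2
P*(L(-6) - 23)² = -88*(-3/2*(-6)² - 23)² = -88*(-3/2*36 - 23)² = -88*(-54 - 23)² = -88*(-77)² = -88*5929 = -521752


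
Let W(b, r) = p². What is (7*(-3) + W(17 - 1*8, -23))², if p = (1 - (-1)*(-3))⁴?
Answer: 55225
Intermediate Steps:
p = 16 (p = (1 - 1*3)⁴ = (1 - 3)⁴ = (-2)⁴ = 16)
W(b, r) = 256 (W(b, r) = 16² = 256)
(7*(-3) + W(17 - 1*8, -23))² = (7*(-3) + 256)² = (-21 + 256)² = 235² = 55225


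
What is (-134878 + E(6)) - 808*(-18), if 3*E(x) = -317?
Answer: -361319/3 ≈ -1.2044e+5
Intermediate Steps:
E(x) = -317/3 (E(x) = (1/3)*(-317) = -317/3)
(-134878 + E(6)) - 808*(-18) = (-134878 - 317/3) - 808*(-18) = -404951/3 + 14544 = -361319/3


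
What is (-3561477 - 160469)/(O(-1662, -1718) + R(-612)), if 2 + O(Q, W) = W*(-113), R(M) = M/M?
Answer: -3721946/194133 ≈ -19.172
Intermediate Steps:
R(M) = 1
O(Q, W) = -2 - 113*W (O(Q, W) = -2 + W*(-113) = -2 - 113*W)
(-3561477 - 160469)/(O(-1662, -1718) + R(-612)) = (-3561477 - 160469)/((-2 - 113*(-1718)) + 1) = -3721946/((-2 + 194134) + 1) = -3721946/(194132 + 1) = -3721946/194133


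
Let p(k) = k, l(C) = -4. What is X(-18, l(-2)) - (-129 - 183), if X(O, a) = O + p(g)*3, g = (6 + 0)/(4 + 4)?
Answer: 1185/4 ≈ 296.25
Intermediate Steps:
g = ¾ (g = 6/8 = 6*(⅛) = ¾ ≈ 0.75000)
X(O, a) = 9/4 + O (X(O, a) = O + (¾)*3 = O + 9/4 = 9/4 + O)
X(-18, l(-2)) - (-129 - 183) = (9/4 - 18) - (-129 - 183) = -63/4 - 1*(-312) = -63/4 + 312 = 1185/4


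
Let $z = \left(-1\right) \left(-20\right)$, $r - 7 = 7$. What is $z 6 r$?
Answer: $1680$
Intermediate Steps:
$r = 14$ ($r = 7 + 7 = 14$)
$z = 20$
$z 6 r = 20 \cdot 6 \cdot 14 = 120 \cdot 14 = 1680$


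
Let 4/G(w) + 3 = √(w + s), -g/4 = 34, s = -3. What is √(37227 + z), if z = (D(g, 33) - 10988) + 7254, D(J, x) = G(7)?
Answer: 183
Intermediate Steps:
g = -136 (g = -4*34 = -136)
G(w) = 4/(-3 + √(-3 + w)) (G(w) = 4/(-3 + √(w - 3)) = 4/(-3 + √(-3 + w)))
D(J, x) = -4 (D(J, x) = 4/(-3 + √(-3 + 7)) = 4/(-3 + √4) = 4/(-3 + 2) = 4/(-1) = 4*(-1) = -4)
z = -3738 (z = (-4 - 10988) + 7254 = -10992 + 7254 = -3738)
√(37227 + z) = √(37227 - 3738) = √33489 = 183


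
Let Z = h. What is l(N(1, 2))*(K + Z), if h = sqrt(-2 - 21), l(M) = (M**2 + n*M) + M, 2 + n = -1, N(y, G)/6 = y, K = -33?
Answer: -792 + 24*I*sqrt(23) ≈ -792.0 + 115.1*I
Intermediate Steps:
N(y, G) = 6*y
n = -3 (n = -2 - 1 = -3)
l(M) = M**2 - 2*M (l(M) = (M**2 - 3*M) + M = M**2 - 2*M)
h = I*sqrt(23) (h = sqrt(-23) = I*sqrt(23) ≈ 4.7958*I)
Z = I*sqrt(23) ≈ 4.7958*I
l(N(1, 2))*(K + Z) = ((6*1)*(-2 + 6*1))*(-33 + I*sqrt(23)) = (6*(-2 + 6))*(-33 + I*sqrt(23)) = (6*4)*(-33 + I*sqrt(23)) = 24*(-33 + I*sqrt(23)) = -792 + 24*I*sqrt(23)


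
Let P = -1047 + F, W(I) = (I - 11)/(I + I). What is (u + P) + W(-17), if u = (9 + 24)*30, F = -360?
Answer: -7075/17 ≈ -416.18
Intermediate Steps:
W(I) = (-11 + I)/(2*I) (W(I) = (-11 + I)/((2*I)) = (-11 + I)*(1/(2*I)) = (-11 + I)/(2*I))
u = 990 (u = 33*30 = 990)
P = -1407 (P = -1047 - 360 = -1407)
(u + P) + W(-17) = (990 - 1407) + (1/2)*(-11 - 17)/(-17) = -417 + (1/2)*(-1/17)*(-28) = -417 + 14/17 = -7075/17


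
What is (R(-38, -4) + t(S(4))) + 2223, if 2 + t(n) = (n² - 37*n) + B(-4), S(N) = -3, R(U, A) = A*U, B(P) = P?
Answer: 2489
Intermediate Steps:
t(n) = -6 + n² - 37*n (t(n) = -2 + ((n² - 37*n) - 4) = -2 + (-4 + n² - 37*n) = -6 + n² - 37*n)
(R(-38, -4) + t(S(4))) + 2223 = (-4*(-38) + (-6 + (-3)² - 37*(-3))) + 2223 = (152 + (-6 + 9 + 111)) + 2223 = (152 + 114) + 2223 = 266 + 2223 = 2489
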